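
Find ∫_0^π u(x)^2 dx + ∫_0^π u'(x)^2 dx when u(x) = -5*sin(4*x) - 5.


||u||_{H^1(0,π)}^2 = 475*π/2

u'(x) = -20*cos(4*x).
Expand u² and (u')² and integrate term by term on (0, π), using: for integers n ≥ 1, ∫_0^π sin²(nx) dx = ∫_0^π cos²(nx) dx = π/2; for n ≠ n', ∫_0^π sin(nx)sin(n'x) dx = ∫_0^π cos(nx)cos(n'x) dx = 0; and by product-to-sum, ∫_0^π sin(nx)cos(n'x) dx = ½∫_0^π [sin((n+n')x) + sin((n−n')x)] dx, which is 0 when n+n' is even and 2n/(n²−n'²) when n+n' is odd (it need not vanish on (0, π)). For the constant mode: ∫_0^π 1 dx = π, ∫_0^π cos(nx) dx = 0, ∫_0^π sin(nx) dx = (1−(−1)^n)/n.
  u² squared terms: (-5)²·∫1 dx = 25·π = 25*π;  (-5)²·∫sin(4x)² dx = 25·π/2 = 25*π/2.
  u² cross terms: 2·(-5)·(-5)·∫1·sin(4x) dx = 50·(0) = 0.
  So ∫_0^π u² dx = 25*π + 25*π/2 + 0 = 75*π/2.
  (u')² squared terms: (-20)²·∫cos(4x)² dx = 400·π/2 = 200*π.
  So ∫_0^π (u')² dx = 200*π.
||u||_{H^1}^2 = (75*π/2) + (200*π) = 475*π/2.


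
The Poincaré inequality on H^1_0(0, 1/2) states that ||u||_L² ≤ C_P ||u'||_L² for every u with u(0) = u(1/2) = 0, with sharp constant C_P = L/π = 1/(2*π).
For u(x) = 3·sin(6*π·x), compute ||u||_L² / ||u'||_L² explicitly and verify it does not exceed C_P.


||u||_L² / ||u'||_L² = 1/(6*π) < C_P = 1/(2*π).

u(x) = 3·sin(6*π·x), so u'(x) = 18*π*cos(6*π*x).
Writing u(x) = A·sin(kπx/L) with A = 3 and k = 3, use ∫_0^L sin²(kπx/L) dx = L/2 and ∫_0^L cos²(kπx/L) dx = L/2.
u² = 9·sin²(6*π·x) and (u')² = 324*π^2·cos²(6*π·x), and each of sin², cos² integrates to L/2 = 1/4 over (0, 1/2).
∫_0^1/2 u² dx = 9/4, so ||u||_L² = 3/2.
∫_0^1/2 (u')² dx = 81*π^2, so ||u'||_L² = 9*π.
Ratio ||u||_L² / ||u'||_L² = 1/(6*π).
Sharp Poincaré constant on H^1_0(0, 1/2) is C_P = L/π = 1/(2*π), achieved by sin(2*π·x).
This is the k = 3 harmonic; the ratio L/(kπ) is strictly less than C_P = L/π, consistent with the sharp inequality ||u||_L² ≤ C_P ||u'||_L².


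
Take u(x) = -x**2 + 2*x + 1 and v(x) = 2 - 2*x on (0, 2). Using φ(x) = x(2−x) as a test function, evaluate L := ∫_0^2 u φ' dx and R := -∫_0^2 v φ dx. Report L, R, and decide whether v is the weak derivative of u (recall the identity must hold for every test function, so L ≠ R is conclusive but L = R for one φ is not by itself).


LHS = 0, RHS = 0. Yes, v = u' weakly.

u(x) = -x**2 + 2*x + 1, classical derivative u'(x) = 2 - 2*x.
φ(x) = x(2−x), so φ'(x) = 2 - 2*x.
Note φ(0) = φ(2) = 0, so the boundary term u·φ vanishes.
LHS = ∫_0^2 u(x) φ'(x) dx = ∫_0^2 (2*x^3 - 6*x^2 + 2*x + 2) dx. Term by term:
  ∫_0^2 2*x^3 dx = 8;  ∫_0^2 -6*x^2 dx = -16;  ∫_0^2 2*x dx = 4;
  ∫_0^2 2 dx = 4.
Sum: 8 − 16 + 4 + 4 = 0.
So LHS = 0.
∫_0^2 v(x) φ(x) dx = ∫_0^2 (2*x^3 - 6*x^2 + 4*x) dx. Term by term:
  ∫_0^2 2*x^3 dx = 8;  ∫_0^2 -6*x^2 dx = -16;  ∫_0^2 4*x dx = 8.
Sum: 8 − 16 + 8 = 0.
So RHS = -∫_0^2 v(x) φ(x) dx = 0.
LHS = RHS, so the identity holds for this test φ.
Moreover u is smooth here and v(x) = u'(x) = 2 - 2*x pointwise, so the identity holds for every test function. Hence v is the weak derivative of u.


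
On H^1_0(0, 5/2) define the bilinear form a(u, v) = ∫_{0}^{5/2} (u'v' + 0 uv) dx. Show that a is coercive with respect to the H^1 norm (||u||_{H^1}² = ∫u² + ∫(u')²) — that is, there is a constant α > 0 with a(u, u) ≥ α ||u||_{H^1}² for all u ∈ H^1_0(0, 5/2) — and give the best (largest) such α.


α = 4*π^2/(25 + 4*π^2)

Coercivity of a(·,·) on H^1_0(0, 5/2) means a(u, u) ≥ α ||u||_{H^1}² for every u ∈ H^1_0.
The interval has length L = 5/2, and Poincaré/coercivity depend only on L. Here a(u, u) = ∫(u')² + (0)·∫u².
Here c = 0, so a(u,u) = ∫(u')² alone. The condition a(u,u) ≥ α||u||_{H^1}² reads (1−α)∫(u')² ≥ (α−c)∫u². Any admissible α is ≤ 1 (rapidly oscillating u have ∫u²/∫(u')² → 0), and α = 1 would force 0 ≥ (1−c)∫u², impossible since c < 1; so 1−α > 0. By the sharp Poincaré inequality on H^1_0 of an interval of length L, ∫(u')² ≥ (π/L)²∫u² with equality for the first sine mode sin(π(x−x₀)/L) (x₀ the left endpoint), so the inequality holds for all u iff (1−α)(π/L)² ≥ α − c, i.e. α ≤ ((π/L)² + c)/((π/L)² + 1) = (1 + c(L/π)²)/(1 + (L/π)²). (Direct route, valid since c ≤ 0: Poincaré gives c∫u² ≥ c(L/π)²∫(u')², so a(u,u) ≥ (1 + c(L/π)²)∫(u')², while ||u||_{H^1}² ≤ (1 + (L/π)²)∫(u')²; dividing yields the same α.) With (π/L)² = 4*π^2/25 and c = 0, the largest admissible constant is α = ((π/L)² + c)/((π/L)² + 1).
Simplifying, α = 4*π^2/(25 + 4*π^2).


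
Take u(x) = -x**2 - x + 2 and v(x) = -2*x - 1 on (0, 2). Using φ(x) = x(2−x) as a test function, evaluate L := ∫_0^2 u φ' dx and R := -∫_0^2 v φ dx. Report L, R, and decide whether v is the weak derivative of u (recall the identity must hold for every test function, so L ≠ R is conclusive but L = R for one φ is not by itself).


LHS = 4, RHS = 4. Yes, v = u' weakly.

u(x) = -x**2 - x + 2, classical derivative u'(x) = -2*x - 1.
φ(x) = x(2−x), so φ'(x) = 2 - 2*x.
Note φ(0) = φ(2) = 0, so the boundary term u·φ vanishes.
LHS = ∫_0^2 u(x) φ'(x) dx = ∫_0^2 (2*x^3 - 6*x + 4) dx. Term by term:
  ∫_0^2 2*x^3 dx = 8;  ∫_0^2 -6*x dx = -12;  ∫_0^2 4 dx = 8.
Sum: 8 − 12 + 8 = 4.
So LHS = 4.
∫_0^2 v(x) φ(x) dx = ∫_0^2 (2*x^3 - 3*x^2 - 2*x) dx. Term by term:
  ∫_0^2 2*x^3 dx = 8;  ∫_0^2 -3*x^2 dx = -8;  ∫_0^2 -2*x dx = -4.
Sum: 8 − 8 − 4 = -4.
So RHS = -∫_0^2 v(x) φ(x) dx = 4.
LHS = RHS, so the identity holds for this test φ.
Moreover u is smooth here and v(x) = u'(x) = -2*x - 1 pointwise, so the identity holds for every test function. Hence v is the weak derivative of u.


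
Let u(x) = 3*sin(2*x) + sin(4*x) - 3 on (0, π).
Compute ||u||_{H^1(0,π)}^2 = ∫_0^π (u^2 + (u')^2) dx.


||u||_{H^1(0,π)}^2 = 40*π

u'(x) = 6*cos(2*x) + 4*cos(4*x).
Expand u² and (u')² and integrate term by term on (0, π), using: for integers n ≥ 1, ∫_0^π sin²(nx) dx = ∫_0^π cos²(nx) dx = π/2; for n ≠ n', ∫_0^π sin(nx)sin(n'x) dx = ∫_0^π cos(nx)cos(n'x) dx = 0; and by product-to-sum, ∫_0^π sin(nx)cos(n'x) dx = ½∫_0^π [sin((n+n')x) + sin((n−n')x)] dx, which is 0 when n+n' is even and 2n/(n²−n'²) when n+n' is odd (it need not vanish on (0, π)). For the constant mode: ∫_0^π 1 dx = π, ∫_0^π cos(nx) dx = 0, ∫_0^π sin(nx) dx = (1−(−1)^n)/n.
  u² squared terms: (-3)²·∫1 dx = 9·π = 9*π;  (3)²·∫sin(2x)² dx = 9·π/2 = 9*π/2;  (1)²·∫sin(4x)² dx = 1·π/2 = π/2.
  u² cross terms: 2·(-3)·(3)·∫1·sin(2x) dx = -18·(0) = 0;  2·(-3)·(1)·∫1·sin(4x) dx = -6·(0) = 0;  2·(3)·(1)·∫sin(2x)·sin(4x) dx = 6·(0) = 0.
  So ∫_0^π u² dx = 9*π + 9*π/2 + π/2 + 0 + 0 + 0 = 14*π.
  (u')² squared terms: (4)²·∫cos(4x)² dx = 16·π/2 = 8*π;  (6)²·∫cos(2x)² dx = 36·π/2 = 18*π.
  (u')² cross terms: 2·(4)·(6)·∫cos(4x)·cos(2x) dx = 48·(0) = 0.
  So ∫_0^π (u')² dx = 8*π + 18*π + 0 = 26*π.
||u||_{H^1}^2 = (14*π) + (26*π) = 40*π.


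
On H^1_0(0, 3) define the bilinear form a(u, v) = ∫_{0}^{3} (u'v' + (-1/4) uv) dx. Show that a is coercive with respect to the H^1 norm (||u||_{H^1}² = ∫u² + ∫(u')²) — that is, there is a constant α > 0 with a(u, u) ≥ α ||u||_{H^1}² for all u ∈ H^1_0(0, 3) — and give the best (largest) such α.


α = (-9/4 + π^2)/(9 + π^2)

Coercivity of a(·,·) on H^1_0(0, 3) means a(u, u) ≥ α ||u||_{H^1}² for every u ∈ H^1_0.
The interval has length L = 3, and Poincaré/coercivity depend only on L. Here a(u, u) = ∫(u')² + (-1/4)·∫u².
Here c = -1/4 < 0 with |c| < (π/L)² = π^2/9, so coercivity still holds. The condition a(u,u) ≥ α||u||_{H^1}² reads (1−α)∫(u')² ≥ (α−c)∫u². Any admissible α is ≤ 1 (rapidly oscillating u have ∫u²/∫(u')² → 0), and α = 1 would force 0 ≥ (1−c)∫u², impossible since c < 1; so 1−α > 0. By the sharp Poincaré inequality on H^1_0 of an interval of length L, ∫(u')² ≥ (π/L)²∫u² with equality for the first sine mode sin(π(x−x₀)/L) (x₀ the left endpoint), so the inequality holds for all u iff (1−α)(π/L)² ≥ α − c, i.e. α ≤ ((π/L)² + c)/((π/L)² + 1) = (1 + c(L/π)²)/(1 + (L/π)²). (Direct route, valid since c ≤ 0: Poincaré gives c∫u² ≥ c(L/π)²∫(u')², so a(u,u) ≥ (1 + c(L/π)²)∫(u')², while ||u||_{H^1}² ≤ (1 + (L/π)²)∫(u')²; dividing yields the same α.) With (π/L)² = π^2/9 and c = -1/4, the largest admissible constant is α = ((π/L)² + c)/((π/L)² + 1).
Simplifying, α = (-9/4 + π^2)/(9 + π^2).


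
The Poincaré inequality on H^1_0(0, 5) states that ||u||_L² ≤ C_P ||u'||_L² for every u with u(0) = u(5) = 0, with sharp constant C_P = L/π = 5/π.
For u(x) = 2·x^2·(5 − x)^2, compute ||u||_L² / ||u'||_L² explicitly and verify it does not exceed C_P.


||u||_L² / ||u'||_L² = 5*sqrt(3)/6 < C_P = 5/π.

u(x) = 2·x^2·(5 − x)^2, so u'(x) = 4*x*(x - 5)*(2*x - 5).
u(x) = 2·x^2·(5 − x)^2 vanishes at x = 0 and x = 5, so u ∈ H^1_0(0, 5). Differentiate via the product rule and integrate the resulting polynomials term by term.
  ∫_0^5 u² dx = ∫_0^5 (4*x^8 - 80*x^7 + 600*x^6 - 2000*x^5 + 2500*x^4) dx. Term by term:
    ∫_0^5 4*x^8 dx = 7812500/9;  ∫_0^5 -80*x^7 dx = -3906250;  ∫_0^5 600*x^6 dx = 46875000/7;
    ∫_0^5 -2000*x^5 dx = -15625000/3;  ∫_0^5 2500*x^4 dx = 1562500.
  Sum: 7812500/9 − 3906250 + 46875000/7 − 15625000/3 + 1562500 = 781250/63.
  ∫_0^5 (u')² dx = ∫_0^5 (64*x^6 - 960*x^5 + 5200*x^4 - 12000*x^3 + 10000*x^2) dx. Term by term:
    ∫_0^5 64*x^6 dx = 5000000/7;  ∫_0^5 -960*x^5 dx = -2500000;  ∫_0^5 5200*x^4 dx = 3250000;
    ∫_0^5 -12000*x^3 dx = -1875000;  ∫_0^5 10000*x^2 dx = 1250000/3.
  Sum: 5000000/7 − 2500000 + 3250000 − 1875000 + 1250000/3 = 125000/21.
∫_0^5 u² dx = 781250/63, so ||u||_L² = 625*sqrt(14)/21.
∫_0^5 (u')² dx = 125000/21, so ||u'||_L² = 250*sqrt(42)/21.
Ratio ||u||_L² / ||u'||_L² = 5*sqrt(3)/6.
Sharp Poincaré constant on H^1_0(0, 5) is C_P = L/π = 5/π, achieved by sin(π/5·x).
A polynomial bump cannot attain the sharp Poincaré constant (only the first sine eigenfunction does), so the ratio is strictly less than C_P, consistent with ||u||_L² ≤ C_P ||u'||_L².


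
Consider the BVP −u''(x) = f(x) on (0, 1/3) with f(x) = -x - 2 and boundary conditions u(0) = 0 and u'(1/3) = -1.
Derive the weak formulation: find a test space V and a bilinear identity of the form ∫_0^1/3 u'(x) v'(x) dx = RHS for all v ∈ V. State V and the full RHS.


V = {v ∈ H^1(0, 1/3) : v(0) = 0} (test functions vanish at x = 0 where u is specified); weak form: ∫_0^1/3 u'v' dx = ∫_0^1/3 (-x - 2) v dx − v(1/3) for all v ∈ V.

Multiply both sides by a test function v and integrate from 0 to 1/3:
  ∫_0^1/3 −u''(x) v(x) dx = ∫_0^1/3 f(x) v(x) dx.
Integrate the LHS by parts once:
  ∫_0^1/3 −u'' v dx = −[u'(x) v(x)]_0^1/3 + ∫_0^1/3 u'(x) v'(x) dx.
Thus ∫_0^1/3 u'(x) v'(x) dx = ∫_0^1/3 f(x) v(x) dx + [u'(x) v(x)]_0^1/3.
Choose V so that boundary terms are either known or forced to vanish.
Mixed BC: u(0) = 0 (Dirichlet) and u'(1/3) = -1 (Neumann). Define V = {v ∈ H^1(0, 1/3) : v(0) = 0}. Then [u' v]_0^1/3 = u'(1/3)·v(1/3) − u'(0)·0 = − v(1/3).
Weak formulation: find u (satisfying any essential BC) such that ∫_0^1/3 u'(x) v'(x) dx = ∫_0^1/3 f v dx − v(1/3) for all v ∈ V (Dirichlet at 0 absorbed into V; Neumann datum at x = 1/3 contributes the boundary term).
Substituting f(x) = -x - 2, the right-hand side is ∫_0^1/3 (-x - 2) v dx − v(1/3).


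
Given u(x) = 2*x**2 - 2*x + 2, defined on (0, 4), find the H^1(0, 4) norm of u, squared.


||u||_{H^1}^2 = 11168/15

The H^1 norm (squared) on an interval (0, L) is
  ||u||_{H^1}^2 = ∫_0^L u(x)^2 dx + ∫_0^L u'(x)^2 dx.
Compute u'(x) = 4*x - 2.
Then u(x)^2 = 4*x**4 - 8*x**3 + 12*x**2 - 8*x + 4 and u'(x)^2 = 16*x**2 - 16*x + 4.
Integrate each monomial from 0 to 4 using ∫_0^4 c·x^n dx = c·4^(n+1)/(n+1):
  ∫_0^4 u(x)^2 dx = ∫_0^4 (4*x^4 - 8*x^3 + 12*x^2 - 8*x + 4) dx. Term by term:
    ∫_0^4 4*x^4 dx = 4096/5;  ∫_0^4 -8*x^3 dx = -512;  ∫_0^4 12*x^2 dx = 256;
    ∫_0^4 -8*x dx = -64;  ∫_0^4 4 dx = 16.
  Sum: 4096/5 − 512 + 256 − 64 + 16 = 2576/5.
  ∫_0^4 u'(x)^2 dx = ∫_0^4 (16*x^2 - 16*x + 4) dx. Term by term:
    ∫_0^4 16*x^2 dx = 1024/3;  ∫_0^4 -16*x dx = -128;  ∫_0^4 4 dx = 16.
  Sum: 1024/3 − 128 + 16 = 688/3.
Adding: ||u||_{H^1}^2 = 2576/5 + 688/3 = 11168/15.


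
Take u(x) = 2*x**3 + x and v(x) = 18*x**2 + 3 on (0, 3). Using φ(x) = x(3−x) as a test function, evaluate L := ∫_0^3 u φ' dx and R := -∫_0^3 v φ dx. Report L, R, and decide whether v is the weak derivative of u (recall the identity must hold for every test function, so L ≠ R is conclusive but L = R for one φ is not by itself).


LHS = -387/5, RHS = -1161/5. No, v is not the weak derivative of u.

u(x) = 2*x**3 + x, classical derivative u'(x) = 6*x**2 + 1.
φ(x) = x(3−x), so φ'(x) = 3 - 2*x.
Note φ(0) = φ(3) = 0, so the boundary term u·φ vanishes.
LHS = ∫_0^3 u(x) φ'(x) dx = ∫_0^3 (-4*x^4 + 6*x^3 - 2*x^2 + 3*x) dx. Term by term:
  ∫_0^3 -4*x^4 dx = -972/5;  ∫_0^3 6*x^3 dx = 243/2;  ∫_0^3 -2*x^2 dx = -18;
  ∫_0^3 3*x dx = 27/2.
Sum: -972/5 + 243/2 − 18 + 27/2 = -387/5.
So LHS = -387/5.
∫_0^3 v(x) φ(x) dx = ∫_0^3 (-18*x^4 + 54*x^3 - 3*x^2 + 9*x) dx. Term by term:
  ∫_0^3 -18*x^4 dx = -4374/5;  ∫_0^3 54*x^3 dx = 2187/2;  ∫_0^3 -3*x^2 dx = -27;
  ∫_0^3 9*x dx = 81/2.
Sum: -4374/5 + 2187/2 − 27 + 81/2 = 1161/5.
So RHS = -∫_0^3 v(x) φ(x) dx = -1161/5.
LHS − RHS = 774/5 ≠ 0, so the identity fails.
(For a valid weak derivative the identity must hold for EVERY test function, in particular this one. The failure shows v is NOT the weak derivative of u.)
Correct weak derivative would be u'(x) = 6*x**2 + 1.


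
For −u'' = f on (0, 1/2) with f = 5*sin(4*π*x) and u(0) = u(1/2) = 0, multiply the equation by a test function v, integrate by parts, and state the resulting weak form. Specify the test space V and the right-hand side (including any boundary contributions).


V = H^1_0(0, 1/2) (so v(0) = v(1/2) = 0); weak form: ∫_0^1/2 u'v' dx = ∫_0^1/2 (5*sin(4*π*x)) v dx for all v ∈ V.

Multiply both sides by a test function v and integrate from 0 to 1/2:
  ∫_0^1/2 −u''(x) v(x) dx = ∫_0^1/2 f(x) v(x) dx.
Integrate the LHS by parts once:
  ∫_0^1/2 −u'' v dx = −[u'(x) v(x)]_0^1/2 + ∫_0^1/2 u'(x) v'(x) dx.
Thus ∫_0^1/2 u'(x) v'(x) dx = ∫_0^1/2 f(x) v(x) dx + [u'(x) v(x)]_0^1/2.
Choose V so that boundary terms are either known or forced to vanish.
u is Dirichlet: u(0) = u(1/2) = 0. Let V = H^1_0(0, 1/2); then v(0) = v(1/2) = 0, and [u' v]_0^1/2 = 0.
Weak formulation: find u (satisfying any essential BC) such that ∫_0^1/2 u'(x) v'(x) dx = ∫_0^1/2 f v dx for all v ∈ V.
Substituting f(x) = 5*sin(4*π*x), the right-hand side is ∫_0^1/2 (5*sin(4*π*x)) v dx.


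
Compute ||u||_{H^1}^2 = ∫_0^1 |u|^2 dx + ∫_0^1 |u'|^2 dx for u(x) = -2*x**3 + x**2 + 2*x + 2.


||u||_{H^1}^2 = 1124/105

The H^1 norm (squared) on an interval (0, L) is
  ||u||_{H^1}^2 = ∫_0^L u(x)^2 dx + ∫_0^L u'(x)^2 dx.
Compute u'(x) = -6*x**2 + 2*x + 2.
Then u(x)^2 = 4*x**6 - 4*x**5 - 7*x**4 - 4*x**3 + 8*x**2 + 8*x + 4 and u'(x)^2 = 36*x**4 - 24*x**3 - 20*x**2 + 8*x + 4.
Integrate each monomial from 0 to 1 using ∫_0^1 c·x^n dx = c·1^(n+1)/(n+1):
  ∫_0^1 u(x)^2 dx = ∫_0^1 (4*x^6 - 4*x^5 - 7*x^4 - 4*x^3 + 8*x^2 + 8*x + 4) dx. Term by term:
    ∫_0^1 4*x^6 dx = 4/7;  ∫_0^1 -4*x^5 dx = -2/3;  ∫_0^1 -7*x^4 dx = -7/5;
    ∫_0^1 -4*x^3 dx = -1;  ∫_0^1 8*x^2 dx = 8/3;  ∫_0^1 8*x dx = 4;
    ∫_0^1 4 dx = 4.
  Sum: 4/7 − 2/3 − 7/5 − 1 + 8/3 + 4 + 4 = 286/35.
  ∫_0^1 u'(x)^2 dx = ∫_0^1 (36*x^4 - 24*x^3 - 20*x^2 + 8*x + 4) dx. Term by term:
    ∫_0^1 36*x^4 dx = 36/5;  ∫_0^1 -24*x^3 dx = -6;  ∫_0^1 -20*x^2 dx = -20/3;
    ∫_0^1 8*x dx = 4;  ∫_0^1 4 dx = 4.
  Sum: 36/5 − 6 − 20/3 + 4 + 4 = 38/15.
Adding: ||u||_{H^1}^2 = 286/35 + 38/15 = 1124/105.


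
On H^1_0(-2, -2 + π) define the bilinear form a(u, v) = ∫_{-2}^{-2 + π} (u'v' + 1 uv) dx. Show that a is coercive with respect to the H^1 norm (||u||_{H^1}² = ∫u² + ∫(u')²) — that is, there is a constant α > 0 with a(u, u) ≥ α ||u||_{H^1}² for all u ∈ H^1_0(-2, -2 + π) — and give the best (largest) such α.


α = 1

Coercivity of a(·,·) on H^1_0(-2, -2 + π) means a(u, u) ≥ α ||u||_{H^1}² for every u ∈ H^1_0.
The interval has length L = π, and Poincaré/coercivity depend only on L. Here a(u, u) = ∫(u')² + (1)·∫u².
Here c = 1 ≥ 1, so a(u,u) = ∫(u')² + c∫u² ≥ ∫(u')² + ∫u² = ||u||_{H^1}², i.e. α = 1 works. No larger α is possible: a(u,u) ≥ α||u||_{H^1}² means (1−α)∫(u')² ≥ (α−c)∫u², and for the modes u_n = sin(nπ(x−x₀)/L) (x₀ the left endpoint) one has ∫u_n²/∫(u_n')² = (L/(nπ))² → 0, so a(u_n,u_n)/||u_n||_{H^1}² → 1. Hence the optimal constant is α = 1.
Therefore α = 1.


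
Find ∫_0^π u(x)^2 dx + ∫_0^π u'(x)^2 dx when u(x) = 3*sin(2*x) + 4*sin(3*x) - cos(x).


||u||_{H^1(0,π)}^2 = -16 + 207*π/2

u'(x) = sin(x) + 6*cos(2*x) + 12*cos(3*x).
Expand u² and (u')² and integrate term by term on (0, π), using: for integers n ≥ 1, ∫_0^π sin²(nx) dx = ∫_0^π cos²(nx) dx = π/2; for n ≠ n', ∫_0^π sin(nx)sin(n'x) dx = ∫_0^π cos(nx)cos(n'x) dx = 0; and by product-to-sum, ∫_0^π sin(nx)cos(n'x) dx = ½∫_0^π [sin((n+n')x) + sin((n−n')x)] dx, which is 0 when n+n' is even and 2n/(n²−n'²) when n+n' is odd (it need not vanish on (0, π)).
  u² squared terms: (-1)²·∫cos(x)² dx = 1·π/2 = π/2;  (3)²·∫sin(2x)² dx = 9·π/2 = 9*π/2;  (4)²·∫sin(3x)² dx = 16·π/2 = 8*π.
  u² cross terms: 2·(-1)·(3)·∫cos(x)·sin(2x) dx = -6·(4/3) = -8;  2·(-1)·(4)·∫cos(x)·sin(3x) dx = -8·(0) = 0;  2·(3)·(4)·∫sin(2x)·sin(3x) dx = 24·(0) = 0.
  So ∫_0^π u² dx = π/2 + 9*π/2 + 8*π − 8 + 0 + 0 = -8 + 13*π.
  (u')² squared terms: (6)²·∫cos(2x)² dx = 36·π/2 = 18*π;  (12)²·∫cos(3x)² dx = 144·π/2 = 72*π;  (1)²·∫sin(x)² dx = 1·π/2 = π/2.
  (u')² cross terms: 2·(6)·(12)·∫cos(2x)·cos(3x) dx = 144·(0) = 0;  2·(6)·(1)·∫cos(2x)·sin(x) dx = 12·(-2/3) = -8;  2·(12)·(1)·∫cos(3x)·sin(x) dx = 24·(0) = 0.
  So ∫_0^π (u')² dx = 18*π + 72*π + π/2 + 0 − 8 + 0 = -8 + 181*π/2.
||u||_{H^1}^2 = (-8 + 13*π) + (-8 + 181*π/2) = -16 + 207*π/2.


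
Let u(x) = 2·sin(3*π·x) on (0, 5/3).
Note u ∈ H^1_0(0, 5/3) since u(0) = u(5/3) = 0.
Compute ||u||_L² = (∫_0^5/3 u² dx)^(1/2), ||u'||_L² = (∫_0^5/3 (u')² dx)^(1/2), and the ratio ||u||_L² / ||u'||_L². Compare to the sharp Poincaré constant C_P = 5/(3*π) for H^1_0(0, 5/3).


||u||_L² / ||u'||_L² = 1/(3*π) < C_P = 5/(3*π).

u(x) = 2·sin(3*π·x), so u'(x) = 6*π*cos(3*π*x).
Writing u(x) = A·sin(kπx/L) with A = 2 and k = 5, use ∫_0^L sin²(kπx/L) dx = L/2 and ∫_0^L cos²(kπx/L) dx = L/2.
u² = 4·sin²(3*π·x) and (u')² = 36*π^2·cos²(3*π·x), and each of sin², cos² integrates to L/2 = 5/6 over (0, 5/3).
∫_0^5/3 u² dx = 10/3, so ||u||_L² = sqrt(30)/3.
∫_0^5/3 (u')² dx = 30*π^2, so ||u'||_L² = sqrt(30)*π.
Ratio ||u||_L² / ||u'||_L² = 1/(3*π).
Sharp Poincaré constant on H^1_0(0, 5/3) is C_P = L/π = 5/(3*π), achieved by sin(3*π/5·x).
This is the k = 5 harmonic; the ratio L/(kπ) is strictly less than C_P = L/π, consistent with the sharp inequality ||u||_L² ≤ C_P ||u'||_L².


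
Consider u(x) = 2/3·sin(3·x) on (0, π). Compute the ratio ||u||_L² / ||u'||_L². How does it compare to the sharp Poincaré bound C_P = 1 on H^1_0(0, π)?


||u||_L² / ||u'||_L² = 1/3 < C_P = 1.

u(x) = 2/3·sin(3·x), so u'(x) = 2*cos(3*x).
Writing u(x) = A·sin(kπx/L) with A = 2/3 and k = 3, use ∫_0^L sin²(kπx/L) dx = L/2 and ∫_0^L cos²(kπx/L) dx = L/2.
u² = 4/9·sin²(3·x) and (u')² = 4·cos²(3·x), and each of sin², cos² integrates to L/2 = π/2 over (0, π).
∫_0^π u² dx = 2*π/9, so ||u||_L² = sqrt(2)*sqrt(π)/3.
∫_0^π (u')² dx = 2*π, so ||u'||_L² = sqrt(2)*sqrt(π).
Ratio ||u||_L² / ||u'||_L² = 1/3.
Sharp Poincaré constant on H^1_0(0, π) is C_P = L/π = 1, achieved by sin(x).
This is the k = 3 harmonic; the ratio L/(kπ) is strictly less than C_P = L/π, consistent with the sharp inequality ||u||_L² ≤ C_P ||u'||_L².


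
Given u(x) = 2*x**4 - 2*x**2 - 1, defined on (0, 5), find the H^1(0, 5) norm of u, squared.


||u||_{H^1}^2 = 13085045/9

The H^1 norm (squared) on an interval (0, L) is
  ||u||_{H^1}^2 = ∫_0^L u(x)^2 dx + ∫_0^L u'(x)^2 dx.
Compute u'(x) = 8*x**3 - 4*x.
Then u(x)^2 = 4*x**8 - 8*x**6 + 4*x**2 + 1 and u'(x)^2 = 64*x**6 - 64*x**4 + 16*x**2.
Integrate each monomial from 0 to 5 using ∫_0^5 c·x^n dx = c·5^(n+1)/(n+1):
  ∫_0^5 u(x)^2 dx = ∫_0^5 (4*x^8 - 8*x^6 + 4*x^2 + 1) dx. Term by term:
    ∫_0^5 4*x^8 dx = 7812500/9;  ∫_0^5 -8*x^6 dx = -625000/7;  ∫_0^5 4*x^2 dx = 500/3;
    ∫_0^5 1 dx = 5.
  Sum: 7812500/9 − 625000/7 + 500/3 + 5 = 49073315/63.
  ∫_0^5 u'(x)^2 dx = ∫_0^5 (64*x^6 - 64*x^4 + 16*x^2) dx. Term by term:
    ∫_0^5 64*x^6 dx = 5000000/7;  ∫_0^5 -64*x^4 dx = -40000;  ∫_0^5 16*x^2 dx = 2000/3.
  Sum: 5000000/7 − 40000 + 2000/3 = 14174000/21.
Adding: ||u||_{H^1}^2 = 49073315/63 + 14174000/21 = 13085045/9.


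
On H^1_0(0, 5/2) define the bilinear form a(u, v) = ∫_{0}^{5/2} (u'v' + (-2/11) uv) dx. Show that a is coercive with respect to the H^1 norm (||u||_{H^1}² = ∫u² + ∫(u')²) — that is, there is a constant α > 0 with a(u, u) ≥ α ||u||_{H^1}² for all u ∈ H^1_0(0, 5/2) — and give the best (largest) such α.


α = 2*(-25 + 22*π^2)/(11*(25 + 4*π^2))

Coercivity of a(·,·) on H^1_0(0, 5/2) means a(u, u) ≥ α ||u||_{H^1}² for every u ∈ H^1_0.
The interval has length L = 5/2, and Poincaré/coercivity depend only on L. Here a(u, u) = ∫(u')² + (-2/11)·∫u².
Here c = -2/11 < 0 with |c| < (π/L)² = 4*π^2/25, so coercivity still holds. The condition a(u,u) ≥ α||u||_{H^1}² reads (1−α)∫(u')² ≥ (α−c)∫u². Any admissible α is ≤ 1 (rapidly oscillating u have ∫u²/∫(u')² → 0), and α = 1 would force 0 ≥ (1−c)∫u², impossible since c < 1; so 1−α > 0. By the sharp Poincaré inequality on H^1_0 of an interval of length L, ∫(u')² ≥ (π/L)²∫u² with equality for the first sine mode sin(π(x−x₀)/L) (x₀ the left endpoint), so the inequality holds for all u iff (1−α)(π/L)² ≥ α − c, i.e. α ≤ ((π/L)² + c)/((π/L)² + 1) = (1 + c(L/π)²)/(1 + (L/π)²). (Direct route, valid since c ≤ 0: Poincaré gives c∫u² ≥ c(L/π)²∫(u')², so a(u,u) ≥ (1 + c(L/π)²)∫(u')², while ||u||_{H^1}² ≤ (1 + (L/π)²)∫(u')²; dividing yields the same α.) With (π/L)² = 4*π^2/25 and c = -2/11, the largest admissible constant is α = ((π/L)² + c)/((π/L)² + 1).
Simplifying, α = 2*(-25 + 22*π^2)/(11*(25 + 4*π^2)).


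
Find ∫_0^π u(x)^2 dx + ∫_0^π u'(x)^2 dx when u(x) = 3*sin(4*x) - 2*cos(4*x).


||u||_{H^1(0,π)}^2 = 221*π/2

u'(x) = 8*sin(4*x) + 12*cos(4*x).
Expand u² and (u')² and integrate term by term on (0, π), using: for integers n ≥ 1, ∫_0^π sin²(nx) dx = ∫_0^π cos²(nx) dx = π/2; for n ≠ n', ∫_0^π sin(nx)sin(n'x) dx = ∫_0^π cos(nx)cos(n'x) dx = 0; and by product-to-sum, ∫_0^π sin(nx)cos(n'x) dx = ½∫_0^π [sin((n+n')x) + sin((n−n')x)] dx, which is 0 when n+n' is even and 2n/(n²−n'²) when n+n' is odd (it need not vanish on (0, π)).
  u² squared terms: (-2)²·∫cos(4x)² dx = 4·π/2 = 2*π;  (3)²·∫sin(4x)² dx = 9·π/2 = 9*π/2.
  u² cross terms: 2·(-2)·(3)·∫cos(4x)·sin(4x) dx = -12·(0) = 0.
  So ∫_0^π u² dx = 2*π + 9*π/2 + 0 = 13*π/2.
  (u')² squared terms: (8)²·∫sin(4x)² dx = 64·π/2 = 32*π;  (12)²·∫cos(4x)² dx = 144·π/2 = 72*π.
  (u')² cross terms: 2·(8)·(12)·∫sin(4x)·cos(4x) dx = 192·(0) = 0.
  So ∫_0^π (u')² dx = 32*π + 72*π + 0 = 104*π.
||u||_{H^1}^2 = (13*π/2) + (104*π) = 221*π/2.


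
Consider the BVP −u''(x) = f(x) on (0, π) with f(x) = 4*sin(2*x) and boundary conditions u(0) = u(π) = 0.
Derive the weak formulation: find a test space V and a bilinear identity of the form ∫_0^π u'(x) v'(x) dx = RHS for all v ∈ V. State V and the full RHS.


V = H^1_0(0, π) (so v(0) = v(π) = 0); weak form: ∫_0^π u'v' dx = ∫_0^π (4*sin(2*x)) v dx for all v ∈ V.

Multiply both sides by a test function v and integrate from 0 to π:
  ∫_0^π −u''(x) v(x) dx = ∫_0^π f(x) v(x) dx.
Integrate the LHS by parts once:
  ∫_0^π −u'' v dx = −[u'(x) v(x)]_0^π + ∫_0^π u'(x) v'(x) dx.
Thus ∫_0^π u'(x) v'(x) dx = ∫_0^π f(x) v(x) dx + [u'(x) v(x)]_0^π.
Choose V so that boundary terms are either known or forced to vanish.
u is Dirichlet: u(0) = u(π) = 0. Let V = H^1_0(0, π); then v(0) = v(π) = 0, and [u' v]_0^π = 0.
Weak formulation: find u (satisfying any essential BC) such that ∫_0^π u'(x) v'(x) dx = ∫_0^π f v dx for all v ∈ V.
Substituting f(x) = 4*sin(2*x), the right-hand side is ∫_0^π (4*sin(2*x)) v dx.


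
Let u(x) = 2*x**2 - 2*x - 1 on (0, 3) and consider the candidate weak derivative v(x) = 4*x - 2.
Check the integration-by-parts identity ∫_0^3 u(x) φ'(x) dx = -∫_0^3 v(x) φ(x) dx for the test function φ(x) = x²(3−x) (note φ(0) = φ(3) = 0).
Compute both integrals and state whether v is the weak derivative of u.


LHS = -351/10, RHS = -351/10. Yes, v = u' weakly.

u(x) = 2*x**2 - 2*x - 1, classical derivative u'(x) = 4*x - 2.
φ(x) = x²(3−x), so φ'(x) = 3*x*(2 - x).
Note φ(0) = φ(3) = 0, so the boundary term u·φ vanishes.
LHS = ∫_0^3 u(x) φ'(x) dx = ∫_0^3 (-6*x^4 + 18*x^3 - 9*x^2 - 6*x) dx. Term by term:
  ∫_0^3 -6*x^4 dx = -1458/5;  ∫_0^3 18*x^3 dx = 729/2;  ∫_0^3 -9*x^2 dx = -81;
  ∫_0^3 -6*x dx = -27.
Sum: -1458/5 + 729/2 − 81 − 27 = -351/10.
So LHS = -351/10.
∫_0^3 v(x) φ(x) dx = ∫_0^3 (-4*x^4 + 14*x^3 - 6*x^2) dx. Term by term:
  ∫_0^3 -4*x^4 dx = -972/5;  ∫_0^3 14*x^3 dx = 567/2;  ∫_0^3 -6*x^2 dx = -54.
Sum: -972/5 + 567/2 − 54 = 351/10.
So RHS = -∫_0^3 v(x) φ(x) dx = -351/10.
LHS = RHS, so the identity holds for this test φ.
Moreover u is smooth here and v(x) = u'(x) = 4*x - 2 pointwise, so the identity holds for every test function. Hence v is the weak derivative of u.


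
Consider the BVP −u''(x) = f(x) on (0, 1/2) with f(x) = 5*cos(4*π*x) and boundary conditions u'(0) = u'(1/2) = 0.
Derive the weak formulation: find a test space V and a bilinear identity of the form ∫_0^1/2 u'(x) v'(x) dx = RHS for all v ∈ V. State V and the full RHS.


V = H^1(0, 1/2) (no boundary constraint on v; u is determined up to an additive constant); weak form: ∫_0^1/2 u'v' dx = ∫_0^1/2 (5*cos(4*π*x)) v dx for all v ∈ V.

Multiply both sides by a test function v and integrate from 0 to 1/2:
  ∫_0^1/2 −u''(x) v(x) dx = ∫_0^1/2 f(x) v(x) dx.
Integrate the LHS by parts once:
  ∫_0^1/2 −u'' v dx = −[u'(x) v(x)]_0^1/2 + ∫_0^1/2 u'(x) v'(x) dx.
Thus ∫_0^1/2 u'(x) v'(x) dx = ∫_0^1/2 f(x) v(x) dx + [u'(x) v(x)]_0^1/2.
Choose V so that boundary terms are either known or forced to vanish.
u has homogeneous Neumann: u'(0) = u'(1/2) = 0. So [u' v]_0^1/2 = 0·v(1/2) − 0·v(0) = 0 for any v; take V = H^1(0, 1/2).
Weak formulation: find u (satisfying any essential BC) such that ∫_0^1/2 u'(x) v'(x) dx = ∫_0^1/2 f v dx for all v ∈ V (homogeneous Neumann, so boundary terms vanish).
Substituting f(x) = 5*cos(4*π*x), the right-hand side is ∫_0^1/2 (5*cos(4*π*x)) v dx.
Compatibility check (pure Neumann): taking v ≡ 1 ∈ V gives 0 = ∫_0^1/2 f dx + (0) − (0), i.e. ∫_0^1/2 f dx must equal u'(0) − u'(1/2) = 0. Indeed ∫_0^1/2 (5*cos(4*π*x)) dx = 0, so the data are compatible. The solution is then unique only up to an additive constant (fix it e.g. by requiring ∫_0^1/2 u dx = 0).


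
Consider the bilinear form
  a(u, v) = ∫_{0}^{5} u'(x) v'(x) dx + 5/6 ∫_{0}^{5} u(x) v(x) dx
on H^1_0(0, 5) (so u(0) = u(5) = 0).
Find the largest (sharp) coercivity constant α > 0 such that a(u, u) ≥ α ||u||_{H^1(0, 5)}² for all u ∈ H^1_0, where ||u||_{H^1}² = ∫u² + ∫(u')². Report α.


α = (π^2 + 125/6)/(π^2 + 25)

Coercivity of a(·,·) on H^1_0(0, 5) means a(u, u) ≥ α ||u||_{H^1}² for every u ∈ H^1_0.
The interval has length L = 5, and Poincaré/coercivity depend only on L. Here a(u, u) = ∫(u')² + (5/6)·∫u².
Here 0 < c = 5/6 < 1. The condition a(u,u) ≥ α||u||_{H^1}² reads (1−α)∫(u')² ≥ (α−c)∫u². Any admissible α is ≤ 1 (rapidly oscillating u have ∫u²/∫(u')² → 0), and α = 1 would force 0 ≥ (1−c)∫u², impossible since c < 1; so 1−α > 0. By the sharp Poincaré inequality on H^1_0 of an interval of length L, ∫(u')² ≥ (π/L)²∫u² with equality for the first sine mode sin(π(x−x₀)/L) (x₀ the left endpoint), so the inequality holds for all u iff (1−α)(π/L)² ≥ α − c, i.e. α ≤ ((π/L)² + c)/((π/L)² + 1) = (1 + c(L/π)²)/(1 + (L/π)²). With (π/L)² = π^2/25 and c = 5/6, the largest admissible constant is α = ((π/L)² + c)/((π/L)² + 1).
Simplifying, α = (π^2 + 125/6)/(π^2 + 25).


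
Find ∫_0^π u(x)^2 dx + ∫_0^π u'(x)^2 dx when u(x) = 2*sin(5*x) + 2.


||u||_{H^1(0,π)}^2 = 16/5 + 56*π

u'(x) = 10*cos(5*x).
Expand u² and (u')² and integrate term by term on (0, π), using: for integers n ≥ 1, ∫_0^π sin²(nx) dx = ∫_0^π cos²(nx) dx = π/2; for n ≠ n', ∫_0^π sin(nx)sin(n'x) dx = ∫_0^π cos(nx)cos(n'x) dx = 0; and by product-to-sum, ∫_0^π sin(nx)cos(n'x) dx = ½∫_0^π [sin((n+n')x) + sin((n−n')x)] dx, which is 0 when n+n' is even and 2n/(n²−n'²) when n+n' is odd (it need not vanish on (0, π)). For the constant mode: ∫_0^π 1 dx = π, ∫_0^π cos(nx) dx = 0, ∫_0^π sin(nx) dx = (1−(−1)^n)/n.
  u² squared terms: (2)²·∫1 dx = 4·π = 4*π;  (2)²·∫sin(5x)² dx = 4·π/2 = 2*π.
  u² cross terms: 2·(2)·(2)·∫1·sin(5x) dx = 8·(2/5) = 16/5.
  So ∫_0^π u² dx = 4*π + 2*π + 16/5 = 16/5 + 6*π.
  (u')² squared terms: (10)²·∫cos(5x)² dx = 100·π/2 = 50*π.
  So ∫_0^π (u')² dx = 50*π.
||u||_{H^1}^2 = (16/5 + 6*π) + (50*π) = 16/5 + 56*π.


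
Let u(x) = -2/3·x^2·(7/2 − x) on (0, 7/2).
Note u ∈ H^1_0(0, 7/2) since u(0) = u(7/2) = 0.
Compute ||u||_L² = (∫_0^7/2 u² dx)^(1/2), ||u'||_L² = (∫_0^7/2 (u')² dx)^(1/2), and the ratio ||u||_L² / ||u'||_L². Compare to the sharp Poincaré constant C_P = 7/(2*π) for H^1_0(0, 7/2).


||u||_L² / ||u'||_L² = sqrt(14)/4 < C_P = 7/(2*π).

u(x) = -2/3·x^2·(7/2 − x), so u'(x) = 2*x*(3*x - 7)/3.
u(x) = -2/3·x^2·(7/2 − x) vanishes at x = 0 and x = 7/2, so u ∈ H^1_0(0, 7/2). Differentiate via the product rule and integrate the resulting polynomials term by term.
  ∫_0^7/2 u² dx = ∫_0^7/2 (4*x^6/9 - 28*x^5/9 + 49*x^4/9) dx. Term by term:
    ∫_0^7/2 4*x^6/9 dx = 117649/288;  ∫_0^7/2 -28*x^5/9 dx = -823543/864;  ∫_0^7/2 49*x^4/9 dx = 823543/1440.
  Sum: 117649/288 − 823543/864 + 823543/1440 = 117649/4320.
  ∫_0^7/2 (u')² dx = ∫_0^7/2 (4*x^4 - 56*x^3/3 + 196*x^2/9) dx. Term by term:
    ∫_0^7/2 4*x^4 dx = 16807/40;  ∫_0^7/2 -56*x^3/3 dx = -16807/24;  ∫_0^7/2 196*x^2/9 dx = 16807/54.
  Sum: 16807/40 − 16807/24 + 16807/54 = 16807/540.
∫_0^7/2 u² dx = 117649/4320, so ||u||_L² = 343*sqrt(30)/360.
∫_0^7/2 (u')² dx = 16807/540, so ||u'||_L² = 49*sqrt(105)/90.
Ratio ||u||_L² / ||u'||_L² = sqrt(14)/4.
Sharp Poincaré constant on H^1_0(0, 7/2) is C_P = L/π = 7/(2*π), achieved by sin(2*π/7·x).
A polynomial bump cannot attain the sharp Poincaré constant (only the first sine eigenfunction does), so the ratio is strictly less than C_P, consistent with ||u||_L² ≤ C_P ||u'||_L².


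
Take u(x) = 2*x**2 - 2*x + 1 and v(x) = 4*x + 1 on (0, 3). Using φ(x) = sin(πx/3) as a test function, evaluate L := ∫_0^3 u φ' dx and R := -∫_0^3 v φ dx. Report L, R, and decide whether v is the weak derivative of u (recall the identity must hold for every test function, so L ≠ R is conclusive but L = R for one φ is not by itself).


LHS = -24/π, RHS = -42/π. No, v is not the weak derivative of u.

u(x) = 2*x**2 - 2*x + 1, classical derivative u'(x) = 4*x - 2.
φ(x) = sin(πx/3), so φ'(x) = π*cos(π*x/3)/3.
Note φ(0) = φ(3) = 0, so the boundary term u·φ vanishes.
LHS = ∫_0^3 u(x) φ'(x) dx = ∫_0^3 (2*π*x^2*cos(π*x/3)/3 - 2*π*x*cos(π*x/3)/3 + π*cos(π*x/3)/3) dx. Term by term:
  ∫_0^3 π*cos(π*x/3)/3 dx = 0;  ∫_0^3 -2*π*x*cos(π*x/3)/3 dx = 12/π;  ∫_0^3 2*π*x^2*cos(π*x/3)/3 dx = -36/π.
Sum: 0 + 12/π − 36/π = -24/π.
So LHS = -24/π.
∫_0^3 v(x) φ(x) dx = ∫_0^3 (4*x*sin(π*x/3) + sin(π*x/3)) dx. Term by term:
  ∫_0^3 4*x*sin(π*x/3) dx = 36/π;  ∫_0^3 sin(π*x/3) dx = 6/π.
Sum: 36/π + 6/π = 42/π.
So RHS = -∫_0^3 v(x) φ(x) dx = -42/π.
LHS − RHS = 18/π ≠ 0, so the identity fails.
(For a valid weak derivative the identity must hold for EVERY test function, in particular this one. The failure shows v is NOT the weak derivative of u.)
Correct weak derivative would be u'(x) = 4*x - 2.


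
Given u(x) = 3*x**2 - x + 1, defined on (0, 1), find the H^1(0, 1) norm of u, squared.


||u||_{H^1}^2 = 289/30

The H^1 norm (squared) on an interval (0, L) is
  ||u||_{H^1}^2 = ∫_0^L u(x)^2 dx + ∫_0^L u'(x)^2 dx.
Compute u'(x) = 6*x - 1.
Then u(x)^2 = 9*x**4 - 6*x**3 + 7*x**2 - 2*x + 1 and u'(x)^2 = 36*x**2 - 12*x + 1.
Integrate each monomial from 0 to 1 using ∫_0^1 c·x^n dx = c·1^(n+1)/(n+1):
  ∫_0^1 u(x)^2 dx = ∫_0^1 (9*x^4 - 6*x^3 + 7*x^2 - 2*x + 1) dx. Term by term:
    ∫_0^1 9*x^4 dx = 9/5;  ∫_0^1 -6*x^3 dx = -3/2;  ∫_0^1 7*x^2 dx = 7/3;
    ∫_0^1 -2*x dx = -1;  ∫_0^1 1 dx = 1.
  Sum: 9/5 − 3/2 + 7/3 − 1 + 1 = 79/30.
  ∫_0^1 u'(x)^2 dx = ∫_0^1 (36*x^2 - 12*x + 1) dx. Term by term:
    ∫_0^1 36*x^2 dx = 12;  ∫_0^1 -12*x dx = -6;  ∫_0^1 1 dx = 1.
  Sum: 12 − 6 + 1 = 7.
Adding: ||u||_{H^1}^2 = 79/30 + 7 = 289/30.


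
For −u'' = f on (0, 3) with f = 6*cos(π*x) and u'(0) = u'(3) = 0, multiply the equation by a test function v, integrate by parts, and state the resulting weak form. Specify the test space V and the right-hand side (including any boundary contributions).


V = H^1(0, 3) (no boundary constraint on v; u is determined up to an additive constant); weak form: ∫_0^3 u'v' dx = ∫_0^3 (6*cos(π*x)) v dx for all v ∈ V.

Multiply both sides by a test function v and integrate from 0 to 3:
  ∫_0^3 −u''(x) v(x) dx = ∫_0^3 f(x) v(x) dx.
Integrate the LHS by parts once:
  ∫_0^3 −u'' v dx = −[u'(x) v(x)]_0^3 + ∫_0^3 u'(x) v'(x) dx.
Thus ∫_0^3 u'(x) v'(x) dx = ∫_0^3 f(x) v(x) dx + [u'(x) v(x)]_0^3.
Choose V so that boundary terms are either known or forced to vanish.
u has homogeneous Neumann: u'(0) = u'(3) = 0. So [u' v]_0^3 = 0·v(3) − 0·v(0) = 0 for any v; take V = H^1(0, 3).
Weak formulation: find u (satisfying any essential BC) such that ∫_0^3 u'(x) v'(x) dx = ∫_0^3 f v dx for all v ∈ V (homogeneous Neumann, so boundary terms vanish).
Substituting f(x) = 6*cos(π*x), the right-hand side is ∫_0^3 (6*cos(π*x)) v dx.
Compatibility check (pure Neumann): taking v ≡ 1 ∈ V gives 0 = ∫_0^3 f dx + (0) − (0), i.e. ∫_0^3 f dx must equal u'(0) − u'(3) = 0. Indeed ∫_0^3 (6*cos(π*x)) dx = 0, so the data are compatible. The solution is then unique only up to an additive constant (fix it e.g. by requiring ∫_0^3 u dx = 0).


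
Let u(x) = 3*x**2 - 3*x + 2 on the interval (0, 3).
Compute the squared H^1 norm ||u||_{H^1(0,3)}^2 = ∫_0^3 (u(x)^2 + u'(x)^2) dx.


||u||_{H^1}^2 = 4089/10

The H^1 norm (squared) on an interval (0, L) is
  ||u||_{H^1}^2 = ∫_0^L u(x)^2 dx + ∫_0^L u'(x)^2 dx.
Compute u'(x) = 6*x - 3.
Then u(x)^2 = 9*x**4 - 18*x**3 + 21*x**2 - 12*x + 4 and u'(x)^2 = 36*x**2 - 36*x + 9.
Integrate each monomial from 0 to 3 using ∫_0^3 c·x^n dx = c·3^(n+1)/(n+1):
  ∫_0^3 u(x)^2 dx = ∫_0^3 (9*x^4 - 18*x^3 + 21*x^2 - 12*x + 4) dx. Term by term:
    ∫_0^3 9*x^4 dx = 2187/5;  ∫_0^3 -18*x^3 dx = -729/2;  ∫_0^3 21*x^2 dx = 189;
    ∫_0^3 -12*x dx = -54;  ∫_0^3 4 dx = 12.
  Sum: 2187/5 − 729/2 + 189 − 54 + 12 = 2199/10.
  ∫_0^3 u'(x)^2 dx = ∫_0^3 (36*x^2 - 36*x + 9) dx. Term by term:
    ∫_0^3 36*x^2 dx = 324;  ∫_0^3 -36*x dx = -162;  ∫_0^3 9 dx = 27.
  Sum: 324 − 162 + 27 = 189.
Adding: ||u||_{H^1}^2 = 2199/10 + 189 = 4089/10.


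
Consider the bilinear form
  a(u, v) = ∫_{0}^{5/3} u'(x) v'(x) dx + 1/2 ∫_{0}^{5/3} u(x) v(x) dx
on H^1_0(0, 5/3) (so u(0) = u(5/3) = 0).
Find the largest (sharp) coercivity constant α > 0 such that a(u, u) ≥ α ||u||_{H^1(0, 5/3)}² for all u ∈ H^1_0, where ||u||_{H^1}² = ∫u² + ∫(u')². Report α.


α = (25 + 18*π^2)/(2*(25 + 9*π^2))

Coercivity of a(·,·) on H^1_0(0, 5/3) means a(u, u) ≥ α ||u||_{H^1}² for every u ∈ H^1_0.
The interval has length L = 5/3, and Poincaré/coercivity depend only on L. Here a(u, u) = ∫(u')² + (1/2)·∫u².
Here 0 < c = 1/2 < 1. The condition a(u,u) ≥ α||u||_{H^1}² reads (1−α)∫(u')² ≥ (α−c)∫u². Any admissible α is ≤ 1 (rapidly oscillating u have ∫u²/∫(u')² → 0), and α = 1 would force 0 ≥ (1−c)∫u², impossible since c < 1; so 1−α > 0. By the sharp Poincaré inequality on H^1_0 of an interval of length L, ∫(u')² ≥ (π/L)²∫u² with equality for the first sine mode sin(π(x−x₀)/L) (x₀ the left endpoint), so the inequality holds for all u iff (1−α)(π/L)² ≥ α − c, i.e. α ≤ ((π/L)² + c)/((π/L)² + 1) = (1 + c(L/π)²)/(1 + (L/π)²). With (π/L)² = 9*π^2/25 and c = 1/2, the largest admissible constant is α = ((π/L)² + c)/((π/L)² + 1).
Simplifying, α = (25 + 18*π^2)/(2*(25 + 9*π^2)).


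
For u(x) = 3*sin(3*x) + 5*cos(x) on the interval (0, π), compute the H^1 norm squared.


||u||_{H^1(0,π)}^2 = 70*π

u'(x) = -5*sin(x) + 9*cos(3*x).
Expand u² and (u')² and integrate term by term on (0, π), using: for integers n ≥ 1, ∫_0^π sin²(nx) dx = ∫_0^π cos²(nx) dx = π/2; for n ≠ n', ∫_0^π sin(nx)sin(n'x) dx = ∫_0^π cos(nx)cos(n'x) dx = 0; and by product-to-sum, ∫_0^π sin(nx)cos(n'x) dx = ½∫_0^π [sin((n+n')x) + sin((n−n')x)] dx, which is 0 when n+n' is even and 2n/(n²−n'²) when n+n' is odd (it need not vanish on (0, π)).
  u² squared terms: (3)²·∫sin(3x)² dx = 9·π/2 = 9*π/2;  (5)²·∫cos(x)² dx = 25·π/2 = 25*π/2.
  u² cross terms: 2·(3)·(5)·∫sin(3x)·cos(x) dx = 30·(0) = 0.
  So ∫_0^π u² dx = 9*π/2 + 25*π/2 + 0 = 17*π.
  (u')² squared terms: (-5)²·∫sin(x)² dx = 25·π/2 = 25*π/2;  (9)²·∫cos(3x)² dx = 81·π/2 = 81*π/2.
  (u')² cross terms: 2·(-5)·(9)·∫sin(x)·cos(3x) dx = -90·(0) = 0.
  So ∫_0^π (u')² dx = 25*π/2 + 81*π/2 + 0 = 53*π.
||u||_{H^1}^2 = (17*π) + (53*π) = 70*π.


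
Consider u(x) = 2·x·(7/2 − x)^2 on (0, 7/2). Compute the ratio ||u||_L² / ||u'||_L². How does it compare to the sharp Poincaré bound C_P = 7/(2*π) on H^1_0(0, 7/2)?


||u||_L² / ||u'||_L² = sqrt(14)/4 < C_P = 7/(2*π).

u(x) = 2·x·(7/2 − x)^2, so u'(x) = (x - 7/2)*(6*x - 7).
u(x) = 2·x·(7/2 − x)^2 vanishes at x = 0 and x = 7/2, so u ∈ H^1_0(0, 7/2). Differentiate via the product rule and integrate the resulting polynomials term by term.
  ∫_0^7/2 u² dx = ∫_0^7/2 (4*x^6 - 56*x^5 + 294*x^4 - 686*x^3 + 2401*x^2/4) dx. Term by term:
    ∫_0^7/2 4*x^6 dx = 117649/32;  ∫_0^7/2 -56*x^5 dx = -823543/48;  ∫_0^7/2 294*x^4 dx = 2470629/80;
    ∫_0^7/2 -686*x^3 dx = -823543/32;  ∫_0^7/2 2401*x^2/4 dx = 823543/96.
  Sum: 117649/32 − 823543/48 + 2470629/80 − 823543/32 + 823543/96 = 117649/480.
  ∫_0^7/2 (u')² dx = ∫_0^7/2 (36*x^4 - 336*x^3 + 1078*x^2 - 1372*x + 2401/4) dx. Term by term:
    ∫_0^7/2 36*x^4 dx = 151263/40;  ∫_0^7/2 -336*x^3 dx = -50421/4;  ∫_0^7/2 1078*x^2 dx = 184877/12;
    ∫_0^7/2 -1372*x dx = -16807/2;  ∫_0^7/2 2401/4 dx = 16807/8.
  Sum: 151263/40 − 50421/4 + 184877/12 − 16807/2 + 16807/8 = 16807/60.
∫_0^7/2 u² dx = 117649/480, so ||u||_L² = 343*sqrt(30)/120.
∫_0^7/2 (u')² dx = 16807/60, so ||u'||_L² = 49*sqrt(105)/30.
Ratio ||u||_L² / ||u'||_L² = sqrt(14)/4.
Sharp Poincaré constant on H^1_0(0, 7/2) is C_P = L/π = 7/(2*π), achieved by sin(2*π/7·x).
A polynomial bump cannot attain the sharp Poincaré constant (only the first sine eigenfunction does), so the ratio is strictly less than C_P, consistent with ||u||_L² ≤ C_P ||u'||_L².
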